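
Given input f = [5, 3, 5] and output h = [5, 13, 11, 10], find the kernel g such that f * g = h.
Output length 4 = len(f) + len(g) - 1 ⇒ len(g) = 2. Solve g forward using g[k] = (h[k] - Σ_{i≥1} f[i]·g[k-i]) / f[0]: g[0] = h[0] / f[0] = 5 / 5 = 1; g[1] = (h[1] - 3×1) / f[0] = (13 - 3×1) / 5 = 2. So g = [1, 2]. Forward-check [5, 3, 5] * [1, 2]: h[0] = 5×1 = 5; h[1] = 5×2 + 3×1 = 13; h[2] = 3×2 + 5×1 = 11; h[3] = 5×2 = 10 → [5, 13, 11, 10] ✓

[1, 2]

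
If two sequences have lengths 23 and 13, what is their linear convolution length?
Linear/full convolution length: m + n - 1 = 23 + 13 - 1 = 35

35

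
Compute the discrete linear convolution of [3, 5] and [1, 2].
y[0] = 3×1 = 3; y[1] = 3×2 + 5×1 = 11; y[2] = 5×2 = 10

[3, 11, 10]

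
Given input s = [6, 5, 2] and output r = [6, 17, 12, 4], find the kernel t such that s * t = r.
Output length 4 = len(s) + len(t) - 1 ⇒ len(t) = 2. Solve t forward using t[k] = (r[k] - Σ_{i≥1} s[i]·t[k-i]) / s[0]: t[0] = r[0] / s[0] = 6 / 6 = 1; t[1] = (r[1] - 5×1) / s[0] = (17 - 5×1) / 6 = 2. So t = [1, 2]. Forward-check [6, 5, 2] * [1, 2]: r[0] = 6×1 = 6; r[1] = 6×2 + 5×1 = 17; r[2] = 5×2 + 2×1 = 12; r[3] = 2×2 = 4 → [6, 17, 12, 4] ✓

[1, 2]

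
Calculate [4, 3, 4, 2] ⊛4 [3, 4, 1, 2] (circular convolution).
Use y[k] = Σ_j x[j]·h[(k-j) mod 4]. y[0] = 4×3 + 3×2 + 4×1 + 2×4 = 30; y[1] = 4×4 + 3×3 + 4×2 + 2×1 = 35; y[2] = 4×1 + 3×4 + 4×3 + 2×2 = 32; y[3] = 4×2 + 3×1 + 4×4 + 2×3 = 33. Result: [30, 35, 32, 33]

[30, 35, 32, 33]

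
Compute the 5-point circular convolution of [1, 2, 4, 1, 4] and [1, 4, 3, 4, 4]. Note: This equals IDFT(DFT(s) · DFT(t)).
Either evaluate y[k] = Σ_j s[j]·t[(k-j) mod 5] directly, or use IDFT(DFT(s) · DFT(t)). y[0] = 1×1 + 2×4 + 4×4 + 1×3 + 4×4 = 44; y[1] = 1×4 + 2×1 + 4×4 + 1×4 + 4×3 = 38; y[2] = 1×3 + 2×4 + 4×1 + 1×4 + 4×4 = 35; y[3] = 1×4 + 2×3 + 4×4 + 1×1 + 4×4 = 43; y[4] = 1×4 + 2×4 + 4×3 + 1×4 + 4×1 = 32. Result: [44, 38, 35, 43, 32]

[44, 38, 35, 43, 32]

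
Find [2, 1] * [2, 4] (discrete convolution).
y[0] = 2×2 = 4; y[1] = 2×4 + 1×2 = 10; y[2] = 1×4 = 4

[4, 10, 4]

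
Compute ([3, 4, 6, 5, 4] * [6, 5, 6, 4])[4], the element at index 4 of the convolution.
Use y[k] = Σ_i a[i]·b[k-i] at k=4. y[4] = 4×4 + 6×6 + 5×5 + 4×6 = 101

101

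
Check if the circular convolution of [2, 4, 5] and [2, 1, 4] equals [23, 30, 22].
Recompute circular convolution of [2, 4, 5] and [2, 1, 4]: y[0] = 2×2 + 4×4 + 5×1 = 25; y[1] = 2×1 + 4×2 + 5×4 = 30; y[2] = 2×4 + 4×1 + 5×2 = 22 → [25, 30, 22]. Compare to given [23, 30, 22]: they differ at index 0: given 23, correct 25, so answer: No

No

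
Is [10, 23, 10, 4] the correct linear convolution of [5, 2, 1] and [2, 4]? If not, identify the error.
Recompute linear convolution of [5, 2, 1] and [2, 4]: y[0] = 5×2 = 10; y[1] = 5×4 + 2×2 = 24; y[2] = 2×4 + 1×2 = 10; y[3] = 1×4 = 4 → [10, 24, 10, 4]. Compare to given [10, 23, 10, 4]: they differ at index 1: given 23, correct 24, so answer: No

No. Error at index 1: given 23, correct 24.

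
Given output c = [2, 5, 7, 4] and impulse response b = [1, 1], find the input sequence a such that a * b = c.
Deconvolve c=[2, 5, 7, 4] by b=[1, 1]. Since b[0]=1, solve forward: a[0] = c[0] / 1 = 2; a[1] = (c[1] - 2×1) / 1 = 3; a[2] = (c[2] - 3×1) / 1 = 4. So a = [2, 3, 4]. Check by forward convolution: c[0] = 2×1 = 2; c[1] = 2×1 + 3×1 = 5; c[2] = 3×1 + 4×1 = 7; c[3] = 4×1 = 4

[2, 3, 4]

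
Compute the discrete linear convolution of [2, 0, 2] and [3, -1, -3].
y[0] = 2×3 = 6; y[1] = 2×-1 + 0×3 = -2; y[2] = 2×-3 + 0×-1 + 2×3 = 0; y[3] = 0×-3 + 2×-1 = -2; y[4] = 2×-3 = -6

[6, -2, 0, -2, -6]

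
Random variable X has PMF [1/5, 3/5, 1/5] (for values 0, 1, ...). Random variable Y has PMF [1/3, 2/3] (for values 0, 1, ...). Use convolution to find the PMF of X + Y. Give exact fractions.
P(X+Y=k) = Σ_i P(X=i)·P(Y=k-i) — a convolution of [1/5, 3/5, 1/5] and [1/3, 2/3]. P(X+Y=0) = (1/5)×(1/3) = 1/15; P(X+Y=1) = (1/5)×(2/3) + (3/5)×(1/3) = 2/15 + 1/5 = 1/3; P(X+Y=2) = (3/5)×(2/3) + (1/5)×(1/3) = 2/5 + 1/15 = 7/15; P(X+Y=3) = (1/5)×(2/3) = 2/15. PMF: [1/15, 1/3, 7/15, 2/15] (sums to 1 ✓)

[1/15, 1/3, 7/15, 2/15]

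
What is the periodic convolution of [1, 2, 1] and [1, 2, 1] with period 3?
Use y[k] = Σ_j u[j]·v[(k-j) mod 3]. y[0] = 1×1 + 2×1 + 1×2 = 5; y[1] = 1×2 + 2×1 + 1×1 = 5; y[2] = 1×1 + 2×2 + 1×1 = 6. Result: [5, 5, 6]

[5, 5, 6]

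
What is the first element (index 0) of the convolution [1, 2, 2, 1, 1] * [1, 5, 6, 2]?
Use y[k] = Σ_i a[i]·b[k-i] at k=0. y[0] = 1×1 = 1

1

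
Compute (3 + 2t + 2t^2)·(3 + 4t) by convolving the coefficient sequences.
Ascending coefficients: a = [3, 2, 2], b = [3, 4]. c[0] = 3×3 = 9; c[1] = 3×4 + 2×3 = 18; c[2] = 2×4 + 2×3 = 14; c[3] = 2×4 = 8. Result coefficients: [9, 18, 14, 8] → 9 + 18t + 14t^2 + 8t^3

9 + 18t + 14t^2 + 8t^3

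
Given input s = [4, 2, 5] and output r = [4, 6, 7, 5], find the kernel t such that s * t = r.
Output length 4 = len(s) + len(t) - 1 ⇒ len(t) = 2. Solve t forward using t[k] = (r[k] - Σ_{i≥1} s[i]·t[k-i]) / s[0]: t[0] = r[0] / s[0] = 4 / 4 = 1; t[1] = (r[1] - 2×1) / s[0] = (6 - 2×1) / 4 = 1. So t = [1, 1]. Forward-check [4, 2, 5] * [1, 1]: r[0] = 4×1 = 4; r[1] = 4×1 + 2×1 = 6; r[2] = 2×1 + 5×1 = 7; r[3] = 5×1 = 5 → [4, 6, 7, 5] ✓

[1, 1]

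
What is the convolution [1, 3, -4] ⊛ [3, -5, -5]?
y[0] = 1×3 = 3; y[1] = 1×-5 + 3×3 = 4; y[2] = 1×-5 + 3×-5 + -4×3 = -32; y[3] = 3×-5 + -4×-5 = 5; y[4] = -4×-5 = 20

[3, 4, -32, 5, 20]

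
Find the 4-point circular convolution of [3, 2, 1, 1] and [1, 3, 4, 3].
Use y[k] = Σ_j a[j]·b[(k-j) mod 4]. y[0] = 3×1 + 2×3 + 1×4 + 1×3 = 16; y[1] = 3×3 + 2×1 + 1×3 + 1×4 = 18; y[2] = 3×4 + 2×3 + 1×1 + 1×3 = 22; y[3] = 3×3 + 2×4 + 1×3 + 1×1 = 21. Result: [16, 18, 22, 21]

[16, 18, 22, 21]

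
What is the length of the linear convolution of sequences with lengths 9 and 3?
Linear/full convolution length: m + n - 1 = 9 + 3 - 1 = 11

11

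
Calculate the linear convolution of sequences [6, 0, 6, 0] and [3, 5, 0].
y[0] = 6×3 = 18; y[1] = 6×5 + 0×3 = 30; y[2] = 6×0 + 0×5 + 6×3 = 18; y[3] = 0×0 + 6×5 + 0×3 = 30; y[4] = 6×0 + 0×5 = 0; y[5] = 0×0 = 0

[18, 30, 18, 30, 0, 0]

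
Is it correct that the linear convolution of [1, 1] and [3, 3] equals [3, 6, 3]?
Recompute linear convolution of [1, 1] and [3, 3]: y[0] = 1×3 = 3; y[1] = 1×3 + 1×3 = 6; y[2] = 1×3 = 3 → [3, 6, 3]. Given [3, 6, 3] matches, so answer: Yes

Yes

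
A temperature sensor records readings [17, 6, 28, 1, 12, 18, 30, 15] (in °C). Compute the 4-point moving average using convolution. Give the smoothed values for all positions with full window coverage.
4-point moving average kernel = [1, 1, 1, 1]. Apply in 'valid' mode (full window coverage): avg[0] = (17 + 6 + 28 + 1) / 4 = 13.0; avg[1] = (6 + 28 + 1 + 12) / 4 = 11.75; avg[2] = (28 + 1 + 12 + 18) / 4 = 14.75; avg[3] = (1 + 12 + 18 + 30) / 4 = 15.25; avg[4] = (12 + 18 + 30 + 15) / 4 = 18.75. Smoothed values: [13.0, 11.75, 14.75, 15.25, 18.75]

[13.0, 11.75, 14.75, 15.25, 18.75]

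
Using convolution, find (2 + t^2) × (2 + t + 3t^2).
Ascending coefficients: a = [2, 0, 1], b = [2, 1, 3]. c[0] = 2×2 = 4; c[1] = 2×1 + 0×2 = 2; c[2] = 2×3 + 0×1 + 1×2 = 8; c[3] = 0×3 + 1×1 = 1; c[4] = 1×3 = 3. Result coefficients: [4, 2, 8, 1, 3] → 4 + 2t + 8t^2 + t^3 + 3t^4

4 + 2t + 8t^2 + t^3 + 3t^4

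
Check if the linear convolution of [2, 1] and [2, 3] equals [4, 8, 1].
Recompute linear convolution of [2, 1] and [2, 3]: y[0] = 2×2 = 4; y[1] = 2×3 + 1×2 = 8; y[2] = 1×3 = 3 → [4, 8, 3]. Compare to given [4, 8, 1]: they differ at index 2: given 1, correct 3, so answer: No

No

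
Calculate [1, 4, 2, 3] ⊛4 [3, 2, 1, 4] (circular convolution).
Use y[k] = Σ_j s[j]·t[(k-j) mod 4]. y[0] = 1×3 + 4×4 + 2×1 + 3×2 = 27; y[1] = 1×2 + 4×3 + 2×4 + 3×1 = 25; y[2] = 1×1 + 4×2 + 2×3 + 3×4 = 27; y[3] = 1×4 + 4×1 + 2×2 + 3×3 = 21. Result: [27, 25, 27, 21]

[27, 25, 27, 21]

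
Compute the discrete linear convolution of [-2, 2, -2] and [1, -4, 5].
y[0] = -2×1 = -2; y[1] = -2×-4 + 2×1 = 10; y[2] = -2×5 + 2×-4 + -2×1 = -20; y[3] = 2×5 + -2×-4 = 18; y[4] = -2×5 = -10

[-2, 10, -20, 18, -10]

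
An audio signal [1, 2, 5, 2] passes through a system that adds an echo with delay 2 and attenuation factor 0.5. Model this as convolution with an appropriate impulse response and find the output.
Direct-path + delayed-attenuated-path model → impulse response h = [1, 0, 0.5] (1 at lag 0, 0.5 at lag 2). Output y[n] = x[n] + 0.5·x[n - 2] (with x[n] = 0 outside 0..3): y[0] = 1 + 0.5×0 = 1; y[1] = 2 + 0.5×0 = 2; y[2] = 5 + 0.5×1 = 5.5; y[3] = 2 + 0.5×2 = 3.0; y[4] = 0 + 0.5×5 = 2.5; y[5] = 0 + 0.5×2 = 1.0. So y = [1, 2, 5.5, 3.0, 2.5, 1.0]

[1, 2, 5.5, 3.0, 2.5, 1.0]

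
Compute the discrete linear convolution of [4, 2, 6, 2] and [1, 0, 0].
y[0] = 4×1 = 4; y[1] = 4×0 + 2×1 = 2; y[2] = 4×0 + 2×0 + 6×1 = 6; y[3] = 2×0 + 6×0 + 2×1 = 2; y[4] = 6×0 + 2×0 = 0; y[5] = 2×0 = 0

[4, 2, 6, 2, 0, 0]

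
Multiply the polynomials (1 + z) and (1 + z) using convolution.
Ascending coefficients: a = [1, 1], b = [1, 1]. c[0] = 1×1 = 1; c[1] = 1×1 + 1×1 = 2; c[2] = 1×1 = 1. Result coefficients: [1, 2, 1] → 1 + 2z + z^2

1 + 2z + z^2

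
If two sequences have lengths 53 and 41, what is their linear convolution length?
Linear/full convolution length: m + n - 1 = 53 + 41 - 1 = 93

93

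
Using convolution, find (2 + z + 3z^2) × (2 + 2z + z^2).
Ascending coefficients: a = [2, 1, 3], b = [2, 2, 1]. c[0] = 2×2 = 4; c[1] = 2×2 + 1×2 = 6; c[2] = 2×1 + 1×2 + 3×2 = 10; c[3] = 1×1 + 3×2 = 7; c[4] = 3×1 = 3. Result coefficients: [4, 6, 10, 7, 3] → 4 + 6z + 10z^2 + 7z^3 + 3z^4

4 + 6z + 10z^2 + 7z^3 + 3z^4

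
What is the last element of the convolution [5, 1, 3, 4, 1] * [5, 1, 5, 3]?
Use y[k] = Σ_i a[i]·b[k-i] at k=7. y[7] = 1×3 = 3

3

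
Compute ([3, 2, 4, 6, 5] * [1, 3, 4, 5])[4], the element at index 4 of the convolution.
Use y[k] = Σ_i a[i]·b[k-i] at k=4. y[4] = 2×5 + 4×4 + 6×3 + 5×1 = 49

49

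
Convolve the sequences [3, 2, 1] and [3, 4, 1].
y[0] = 3×3 = 9; y[1] = 3×4 + 2×3 = 18; y[2] = 3×1 + 2×4 + 1×3 = 14; y[3] = 2×1 + 1×4 = 6; y[4] = 1×1 = 1

[9, 18, 14, 6, 1]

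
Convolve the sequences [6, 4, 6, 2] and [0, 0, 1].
y[0] = 6×0 = 0; y[1] = 6×0 + 4×0 = 0; y[2] = 6×1 + 4×0 + 6×0 = 6; y[3] = 4×1 + 6×0 + 2×0 = 4; y[4] = 6×1 + 2×0 = 6; y[5] = 2×1 = 2

[0, 0, 6, 4, 6, 2]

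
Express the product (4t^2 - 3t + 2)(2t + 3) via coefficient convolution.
Ascending coefficients: a = [2, -3, 4], b = [3, 2]. c[0] = 2×3 = 6; c[1] = 2×2 + -3×3 = -5; c[2] = -3×2 + 4×3 = 6; c[3] = 4×2 = 8. Result coefficients: [6, -5, 6, 8] → 8t^3 + 6t^2 - 5t + 6

8t^3 + 6t^2 - 5t + 6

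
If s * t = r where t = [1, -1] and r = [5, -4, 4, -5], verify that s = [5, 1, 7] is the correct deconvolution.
Forward-compute [5, 1, 7] * [1, -1]: r[0] = 5×1 = 5; r[1] = 5×-1 + 1×1 = -4; r[2] = 1×-1 + 7×1 = 6; r[3] = 7×-1 = -7 → [5, -4, 6, -7]. Does not match given r = [5, -4, 4, -5].

Not verified. [5, 1, 7] * [1, -1] = [5, -4, 6, -7], which differs from [5, -4, 4, -5] at index 2.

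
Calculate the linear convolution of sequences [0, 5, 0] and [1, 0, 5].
y[0] = 0×1 = 0; y[1] = 0×0 + 5×1 = 5; y[2] = 0×5 + 5×0 + 0×1 = 0; y[3] = 5×5 + 0×0 = 25; y[4] = 0×5 = 0

[0, 5, 0, 25, 0]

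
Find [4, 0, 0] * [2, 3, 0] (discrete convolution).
y[0] = 4×2 = 8; y[1] = 4×3 + 0×2 = 12; y[2] = 4×0 + 0×3 + 0×2 = 0; y[3] = 0×0 + 0×3 = 0; y[4] = 0×0 = 0

[8, 12, 0, 0, 0]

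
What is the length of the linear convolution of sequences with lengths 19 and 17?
Linear/full convolution length: m + n - 1 = 19 + 17 - 1 = 35

35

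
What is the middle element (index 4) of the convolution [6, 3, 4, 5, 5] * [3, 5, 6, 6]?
Use y[k] = Σ_i a[i]·b[k-i] at k=4. y[4] = 3×6 + 4×6 + 5×5 + 5×3 = 82

82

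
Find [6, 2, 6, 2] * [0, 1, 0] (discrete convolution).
y[0] = 6×0 = 0; y[1] = 6×1 + 2×0 = 6; y[2] = 6×0 + 2×1 + 6×0 = 2; y[3] = 2×0 + 6×1 + 2×0 = 6; y[4] = 6×0 + 2×1 = 2; y[5] = 2×0 = 0

[0, 6, 2, 6, 2, 0]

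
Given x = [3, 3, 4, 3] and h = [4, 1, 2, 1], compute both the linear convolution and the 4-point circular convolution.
Linear: y_lin[0] = 3×4 = 12; y_lin[1] = 3×1 + 3×4 = 15; y_lin[2] = 3×2 + 3×1 + 4×4 = 25; y_lin[3] = 3×1 + 3×2 + 4×1 + 3×4 = 25; y_lin[4] = 3×1 + 4×2 + 3×1 = 14; y_lin[5] = 4×1 + 3×2 = 10; y_lin[6] = 3×1 = 3 → [12, 15, 25, 25, 14, 10, 3]. Circular (length 4): y[0] = 3×4 + 3×1 + 4×2 + 3×1 = 26; y[1] = 3×1 + 3×4 + 4×1 + 3×2 = 25; y[2] = 3×2 + 3×1 + 4×4 + 3×1 = 28; y[3] = 3×1 + 3×2 + 4×1 + 3×4 = 25 → [26, 25, 28, 25]

Linear: [12, 15, 25, 25, 14, 10, 3], Circular: [26, 25, 28, 25]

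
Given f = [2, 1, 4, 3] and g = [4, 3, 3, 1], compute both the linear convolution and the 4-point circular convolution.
Linear: y_lin[0] = 2×4 = 8; y_lin[1] = 2×3 + 1×4 = 10; y_lin[2] = 2×3 + 1×3 + 4×4 = 25; y_lin[3] = 2×1 + 1×3 + 4×3 + 3×4 = 29; y_lin[4] = 1×1 + 4×3 + 3×3 = 22; y_lin[5] = 4×1 + 3×3 = 13; y_lin[6] = 3×1 = 3 → [8, 10, 25, 29, 22, 13, 3]. Circular (length 4): y[0] = 2×4 + 1×1 + 4×3 + 3×3 = 30; y[1] = 2×3 + 1×4 + 4×1 + 3×3 = 23; y[2] = 2×3 + 1×3 + 4×4 + 3×1 = 28; y[3] = 2×1 + 1×3 + 4×3 + 3×4 = 29 → [30, 23, 28, 29]

Linear: [8, 10, 25, 29, 22, 13, 3], Circular: [30, 23, 28, 29]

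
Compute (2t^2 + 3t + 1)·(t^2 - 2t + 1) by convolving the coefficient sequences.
Ascending coefficients: a = [1, 3, 2], b = [1, -2, 1]. c[0] = 1×1 = 1; c[1] = 1×-2 + 3×1 = 1; c[2] = 1×1 + 3×-2 + 2×1 = -3; c[3] = 3×1 + 2×-2 = -1; c[4] = 2×1 = 2. Result coefficients: [1, 1, -3, -1, 2] → 2t^4 - t^3 - 3t^2 + t + 1

2t^4 - t^3 - 3t^2 + t + 1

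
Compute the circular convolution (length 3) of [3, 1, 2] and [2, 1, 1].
Use y[k] = Σ_j a[j]·b[(k-j) mod 3]. y[0] = 3×2 + 1×1 + 2×1 = 9; y[1] = 3×1 + 1×2 + 2×1 = 7; y[2] = 3×1 + 1×1 + 2×2 = 8. Result: [9, 7, 8]

[9, 7, 8]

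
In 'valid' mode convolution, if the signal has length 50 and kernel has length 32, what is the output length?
'Valid' mode counts only positions where the kernel fully overlaps the signal: m - n + 1 = 50 - 32 + 1 = 19

19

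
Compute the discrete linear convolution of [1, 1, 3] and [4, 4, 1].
y[0] = 1×4 = 4; y[1] = 1×4 + 1×4 = 8; y[2] = 1×1 + 1×4 + 3×4 = 17; y[3] = 1×1 + 3×4 = 13; y[4] = 3×1 = 3

[4, 8, 17, 13, 3]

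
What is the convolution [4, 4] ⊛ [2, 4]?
y[0] = 4×2 = 8; y[1] = 4×4 + 4×2 = 24; y[2] = 4×4 = 16

[8, 24, 16]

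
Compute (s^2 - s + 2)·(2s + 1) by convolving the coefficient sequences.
Ascending coefficients: a = [2, -1, 1], b = [1, 2]. c[0] = 2×1 = 2; c[1] = 2×2 + -1×1 = 3; c[2] = -1×2 + 1×1 = -1; c[3] = 1×2 = 2. Result coefficients: [2, 3, -1, 2] → 2s^3 - s^2 + 3s + 2

2s^3 - s^2 + 3s + 2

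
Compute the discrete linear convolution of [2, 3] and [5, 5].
y[0] = 2×5 = 10; y[1] = 2×5 + 3×5 = 25; y[2] = 3×5 = 15

[10, 25, 15]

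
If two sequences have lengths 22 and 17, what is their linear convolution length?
Linear/full convolution length: m + n - 1 = 22 + 17 - 1 = 38

38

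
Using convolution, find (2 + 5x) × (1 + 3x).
Ascending coefficients: a = [2, 5], b = [1, 3]. c[0] = 2×1 = 2; c[1] = 2×3 + 5×1 = 11; c[2] = 5×3 = 15. Result coefficients: [2, 11, 15] → 2 + 11x + 15x^2

2 + 11x + 15x^2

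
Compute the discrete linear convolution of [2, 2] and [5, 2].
y[0] = 2×5 = 10; y[1] = 2×2 + 2×5 = 14; y[2] = 2×2 = 4

[10, 14, 4]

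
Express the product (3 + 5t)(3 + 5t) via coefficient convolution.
Ascending coefficients: a = [3, 5], b = [3, 5]. c[0] = 3×3 = 9; c[1] = 3×5 + 5×3 = 30; c[2] = 5×5 = 25. Result coefficients: [9, 30, 25] → 9 + 30t + 25t^2

9 + 30t + 25t^2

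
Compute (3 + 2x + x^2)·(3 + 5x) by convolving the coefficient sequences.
Ascending coefficients: a = [3, 2, 1], b = [3, 5]. c[0] = 3×3 = 9; c[1] = 3×5 + 2×3 = 21; c[2] = 2×5 + 1×3 = 13; c[3] = 1×5 = 5. Result coefficients: [9, 21, 13, 5] → 9 + 21x + 13x^2 + 5x^3

9 + 21x + 13x^2 + 5x^3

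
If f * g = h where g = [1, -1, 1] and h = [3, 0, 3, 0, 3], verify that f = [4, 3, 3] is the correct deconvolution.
Forward-compute [4, 3, 3] * [1, -1, 1]: h[0] = 4×1 = 4; h[1] = 4×-1 + 3×1 = -1; h[2] = 4×1 + 3×-1 + 3×1 = 4; h[3] = 3×1 + 3×-1 = 0; h[4] = 3×1 = 3 → [4, -1, 4, 0, 3]. Does not match given h = [3, 0, 3, 0, 3].

Not verified. [4, 3, 3] * [1, -1, 1] = [4, -1, 4, 0, 3], which differs from [3, 0, 3, 0, 3] at index 0.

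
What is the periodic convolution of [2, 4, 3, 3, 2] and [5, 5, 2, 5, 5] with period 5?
Use y[k] = Σ_j u[j]·v[(k-j) mod 5]. y[0] = 2×5 + 4×5 + 3×5 + 3×2 + 2×5 = 61; y[1] = 2×5 + 4×5 + 3×5 + 3×5 + 2×2 = 64; y[2] = 2×2 + 4×5 + 3×5 + 3×5 + 2×5 = 64; y[3] = 2×5 + 4×2 + 3×5 + 3×5 + 2×5 = 58; y[4] = 2×5 + 4×5 + 3×2 + 3×5 + 2×5 = 61. Result: [61, 64, 64, 58, 61]

[61, 64, 64, 58, 61]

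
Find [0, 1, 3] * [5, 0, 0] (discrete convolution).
y[0] = 0×5 = 0; y[1] = 0×0 + 1×5 = 5; y[2] = 0×0 + 1×0 + 3×5 = 15; y[3] = 1×0 + 3×0 = 0; y[4] = 3×0 = 0

[0, 5, 15, 0, 0]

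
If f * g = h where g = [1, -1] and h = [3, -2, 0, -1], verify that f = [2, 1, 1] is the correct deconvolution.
Forward-compute [2, 1, 1] * [1, -1]: h[0] = 2×1 = 2; h[1] = 2×-1 + 1×1 = -1; h[2] = 1×-1 + 1×1 = 0; h[3] = 1×-1 = -1 → [2, -1, 0, -1]. Does not match given h = [3, -2, 0, -1].

Not verified. [2, 1, 1] * [1, -1] = [2, -1, 0, -1], which differs from [3, -2, 0, -1] at index 0.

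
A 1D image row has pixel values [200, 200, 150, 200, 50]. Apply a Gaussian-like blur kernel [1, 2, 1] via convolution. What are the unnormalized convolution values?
Convolve image row [200, 200, 150, 200, 50] with kernel [1, 2, 1]: y[0] = 200×1 = 200; y[1] = 200×2 + 200×1 = 600; y[2] = 200×1 + 200×2 + 150×1 = 750; y[3] = 200×1 + 150×2 + 200×1 = 700; y[4] = 150×1 + 200×2 + 50×1 = 600; y[5] = 200×1 + 50×2 = 300; y[6] = 50×1 = 50 → [200, 600, 750, 700, 600, 300, 50]. Normalization factor = sum(kernel) = 4.

[200, 600, 750, 700, 600, 300, 50]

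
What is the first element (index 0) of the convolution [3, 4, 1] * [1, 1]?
Use y[k] = Σ_i a[i]·b[k-i] at k=0. y[0] = 3×1 = 3

3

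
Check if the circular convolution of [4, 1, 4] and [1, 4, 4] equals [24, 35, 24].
Recompute circular convolution of [4, 1, 4] and [1, 4, 4]: y[0] = 4×1 + 1×4 + 4×4 = 24; y[1] = 4×4 + 1×1 + 4×4 = 33; y[2] = 4×4 + 1×4 + 4×1 = 24 → [24, 33, 24]. Compare to given [24, 35, 24]: they differ at index 1: given 35, correct 33, so answer: No

No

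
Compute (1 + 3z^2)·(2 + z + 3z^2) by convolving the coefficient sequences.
Ascending coefficients: a = [1, 0, 3], b = [2, 1, 3]. c[0] = 1×2 = 2; c[1] = 1×1 + 0×2 = 1; c[2] = 1×3 + 0×1 + 3×2 = 9; c[3] = 0×3 + 3×1 = 3; c[4] = 3×3 = 9. Result coefficients: [2, 1, 9, 3, 9] → 2 + z + 9z^2 + 3z^3 + 9z^4

2 + z + 9z^2 + 3z^3 + 9z^4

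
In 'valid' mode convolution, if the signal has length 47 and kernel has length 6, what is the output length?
'Valid' mode counts only positions where the kernel fully overlaps the signal: m - n + 1 = 47 - 6 + 1 = 42

42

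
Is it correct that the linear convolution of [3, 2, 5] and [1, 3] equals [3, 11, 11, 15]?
Recompute linear convolution of [3, 2, 5] and [1, 3]: y[0] = 3×1 = 3; y[1] = 3×3 + 2×1 = 11; y[2] = 2×3 + 5×1 = 11; y[3] = 5×3 = 15 → [3, 11, 11, 15]. Given [3, 11, 11, 15] matches, so answer: Yes

Yes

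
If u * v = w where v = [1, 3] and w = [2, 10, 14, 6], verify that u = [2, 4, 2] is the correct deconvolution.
Forward-compute [2, 4, 2] * [1, 3]: w[0] = 2×1 = 2; w[1] = 2×3 + 4×1 = 10; w[2] = 4×3 + 2×1 = 14; w[3] = 2×3 = 6 → [2, 10, 14, 6]. Matches given w = [2, 10, 14, 6], so verified.

Verified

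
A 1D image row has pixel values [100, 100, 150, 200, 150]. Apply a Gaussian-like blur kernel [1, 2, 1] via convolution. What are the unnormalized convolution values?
Convolve image row [100, 100, 150, 200, 150] with kernel [1, 2, 1]: y[0] = 100×1 = 100; y[1] = 100×2 + 100×1 = 300; y[2] = 100×1 + 100×2 + 150×1 = 450; y[3] = 100×1 + 150×2 + 200×1 = 600; y[4] = 150×1 + 200×2 + 150×1 = 700; y[5] = 200×1 + 150×2 = 500; y[6] = 150×1 = 150 → [100, 300, 450, 600, 700, 500, 150]. Normalization factor = sum(kernel) = 4.

[100, 300, 450, 600, 700, 500, 150]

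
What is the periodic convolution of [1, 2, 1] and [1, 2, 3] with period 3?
Use y[k] = Σ_j u[j]·v[(k-j) mod 3]. y[0] = 1×1 + 2×3 + 1×2 = 9; y[1] = 1×2 + 2×1 + 1×3 = 7; y[2] = 1×3 + 2×2 + 1×1 = 8. Result: [9, 7, 8]

[9, 7, 8]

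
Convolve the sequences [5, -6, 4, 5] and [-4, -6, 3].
y[0] = 5×-4 = -20; y[1] = 5×-6 + -6×-4 = -6; y[2] = 5×3 + -6×-6 + 4×-4 = 35; y[3] = -6×3 + 4×-6 + 5×-4 = -62; y[4] = 4×3 + 5×-6 = -18; y[5] = 5×3 = 15

[-20, -6, 35, -62, -18, 15]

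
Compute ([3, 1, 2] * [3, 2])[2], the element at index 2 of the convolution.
Use y[k] = Σ_i a[i]·b[k-i] at k=2. y[2] = 1×2 + 2×3 = 8

8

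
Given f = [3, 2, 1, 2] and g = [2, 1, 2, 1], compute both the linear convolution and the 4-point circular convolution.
Linear: y_lin[0] = 3×2 = 6; y_lin[1] = 3×1 + 2×2 = 7; y_lin[2] = 3×2 + 2×1 + 1×2 = 10; y_lin[3] = 3×1 + 2×2 + 1×1 + 2×2 = 12; y_lin[4] = 2×1 + 1×2 + 2×1 = 6; y_lin[5] = 1×1 + 2×2 = 5; y_lin[6] = 2×1 = 2 → [6, 7, 10, 12, 6, 5, 2]. Circular (length 4): y[0] = 3×2 + 2×1 + 1×2 + 2×1 = 12; y[1] = 3×1 + 2×2 + 1×1 + 2×2 = 12; y[2] = 3×2 + 2×1 + 1×2 + 2×1 = 12; y[3] = 3×1 + 2×2 + 1×1 + 2×2 = 12 → [12, 12, 12, 12]

Linear: [6, 7, 10, 12, 6, 5, 2], Circular: [12, 12, 12, 12]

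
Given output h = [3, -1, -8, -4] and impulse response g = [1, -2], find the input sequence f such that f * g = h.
Deconvolve h=[3, -1, -8, -4] by g=[1, -2]. Since g[0]=1, solve forward: f[0] = h[0] / 1 = 3; f[1] = (h[1] - 3×-2) / 1 = 5; f[2] = (h[2] - 5×-2) / 1 = 2. So f = [3, 5, 2]. Check by forward convolution: h[0] = 3×1 = 3; h[1] = 3×-2 + 5×1 = -1; h[2] = 5×-2 + 2×1 = -8; h[3] = 2×-2 = -4

[3, 5, 2]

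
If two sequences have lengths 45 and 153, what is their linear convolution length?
Linear/full convolution length: m + n - 1 = 45 + 153 - 1 = 197

197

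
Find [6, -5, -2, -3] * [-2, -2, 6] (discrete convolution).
y[0] = 6×-2 = -12; y[1] = 6×-2 + -5×-2 = -2; y[2] = 6×6 + -5×-2 + -2×-2 = 50; y[3] = -5×6 + -2×-2 + -3×-2 = -20; y[4] = -2×6 + -3×-2 = -6; y[5] = -3×6 = -18

[-12, -2, 50, -20, -6, -18]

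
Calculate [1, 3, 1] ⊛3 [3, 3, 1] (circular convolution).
Use y[k] = Σ_j s[j]·t[(k-j) mod 3]. y[0] = 1×3 + 3×1 + 1×3 = 9; y[1] = 1×3 + 3×3 + 1×1 = 13; y[2] = 1×1 + 3×3 + 1×3 = 13. Result: [9, 13, 13]

[9, 13, 13]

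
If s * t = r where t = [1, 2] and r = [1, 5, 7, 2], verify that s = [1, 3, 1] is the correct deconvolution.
Forward-compute [1, 3, 1] * [1, 2]: r[0] = 1×1 = 1; r[1] = 1×2 + 3×1 = 5; r[2] = 3×2 + 1×1 = 7; r[3] = 1×2 = 2 → [1, 5, 7, 2]. Matches given r = [1, 5, 7, 2], so verified.

Verified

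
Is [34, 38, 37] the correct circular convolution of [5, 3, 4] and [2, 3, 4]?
Recompute circular convolution of [5, 3, 4] and [2, 3, 4]: y[0] = 5×2 + 3×4 + 4×3 = 34; y[1] = 5×3 + 3×2 + 4×4 = 37; y[2] = 5×4 + 3×3 + 4×2 = 37 → [34, 37, 37]. Compare to given [34, 38, 37]: they differ at index 1: given 38, correct 37, so answer: No

No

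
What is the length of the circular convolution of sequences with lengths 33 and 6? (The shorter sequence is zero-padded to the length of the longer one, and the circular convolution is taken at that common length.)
Circular convolution (zero-padding the shorter input) has length max(m, n) = max(33, 6) = 33

33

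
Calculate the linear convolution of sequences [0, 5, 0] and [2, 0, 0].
y[0] = 0×2 = 0; y[1] = 0×0 + 5×2 = 10; y[2] = 0×0 + 5×0 + 0×2 = 0; y[3] = 5×0 + 0×0 = 0; y[4] = 0×0 = 0

[0, 10, 0, 0, 0]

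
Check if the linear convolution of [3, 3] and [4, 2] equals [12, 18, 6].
Recompute linear convolution of [3, 3] and [4, 2]: y[0] = 3×4 = 12; y[1] = 3×2 + 3×4 = 18; y[2] = 3×2 = 6 → [12, 18, 6]. Given [12, 18, 6] matches, so answer: Yes

Yes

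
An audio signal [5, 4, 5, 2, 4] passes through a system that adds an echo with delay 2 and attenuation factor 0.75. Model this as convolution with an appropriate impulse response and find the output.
Direct-path + delayed-attenuated-path model → impulse response h = [1, 0, 0.75] (1 at lag 0, 0.75 at lag 2). Output y[n] = x[n] + 0.75·x[n - 2] (with x[n] = 0 outside 0..4): y[0] = 5 + 0.75×0 = 5; y[1] = 4 + 0.75×0 = 4; y[2] = 5 + 0.75×5 = 8.75; y[3] = 2 + 0.75×4 = 5.0; y[4] = 4 + 0.75×5 = 7.75; y[5] = 0 + 0.75×2 = 1.5; y[6] = 0 + 0.75×4 = 3.0. So y = [5, 4, 8.75, 5.0, 7.75, 1.5, 3.0]

[5, 4, 8.75, 5.0, 7.75, 1.5, 3.0]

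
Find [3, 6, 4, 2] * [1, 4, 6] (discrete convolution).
y[0] = 3×1 = 3; y[1] = 3×4 + 6×1 = 18; y[2] = 3×6 + 6×4 + 4×1 = 46; y[3] = 6×6 + 4×4 + 2×1 = 54; y[4] = 4×6 + 2×4 = 32; y[5] = 2×6 = 12

[3, 18, 46, 54, 32, 12]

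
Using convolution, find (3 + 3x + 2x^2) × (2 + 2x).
Ascending coefficients: a = [3, 3, 2], b = [2, 2]. c[0] = 3×2 = 6; c[1] = 3×2 + 3×2 = 12; c[2] = 3×2 + 2×2 = 10; c[3] = 2×2 = 4. Result coefficients: [6, 12, 10, 4] → 6 + 12x + 10x^2 + 4x^3

6 + 12x + 10x^2 + 4x^3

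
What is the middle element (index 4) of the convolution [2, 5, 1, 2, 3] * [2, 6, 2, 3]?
Use y[k] = Σ_i a[i]·b[k-i] at k=4. y[4] = 5×3 + 1×2 + 2×6 + 3×2 = 35

35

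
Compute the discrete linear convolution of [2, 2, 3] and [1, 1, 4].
y[0] = 2×1 = 2; y[1] = 2×1 + 2×1 = 4; y[2] = 2×4 + 2×1 + 3×1 = 13; y[3] = 2×4 + 3×1 = 11; y[4] = 3×4 = 12

[2, 4, 13, 11, 12]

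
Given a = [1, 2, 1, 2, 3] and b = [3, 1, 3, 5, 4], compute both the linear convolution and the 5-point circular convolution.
Linear: y_lin[0] = 1×3 = 3; y_lin[1] = 1×1 + 2×3 = 7; y_lin[2] = 1×3 + 2×1 + 1×3 = 8; y_lin[3] = 1×5 + 2×3 + 1×1 + 2×3 = 18; y_lin[4] = 1×4 + 2×5 + 1×3 + 2×1 + 3×3 = 28; y_lin[5] = 2×4 + 1×5 + 2×3 + 3×1 = 22; y_lin[6] = 1×4 + 2×5 + 3×3 = 23; y_lin[7] = 2×4 + 3×5 = 23; y_lin[8] = 3×4 = 12 → [3, 7, 8, 18, 28, 22, 23, 23, 12]. Circular (length 5): y[0] = 1×3 + 2×4 + 1×5 + 2×3 + 3×1 = 25; y[1] = 1×1 + 2×3 + 1×4 + 2×5 + 3×3 = 30; y[2] = 1×3 + 2×1 + 1×3 + 2×4 + 3×5 = 31; y[3] = 1×5 + 2×3 + 1×1 + 2×3 + 3×4 = 30; y[4] = 1×4 + 2×5 + 1×3 + 2×1 + 3×3 = 28 → [25, 30, 31, 30, 28]

Linear: [3, 7, 8, 18, 28, 22, 23, 23, 12], Circular: [25, 30, 31, 30, 28]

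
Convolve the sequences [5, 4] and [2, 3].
y[0] = 5×2 = 10; y[1] = 5×3 + 4×2 = 23; y[2] = 4×3 = 12

[10, 23, 12]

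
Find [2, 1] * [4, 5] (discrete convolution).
y[0] = 2×4 = 8; y[1] = 2×5 + 1×4 = 14; y[2] = 1×5 = 5

[8, 14, 5]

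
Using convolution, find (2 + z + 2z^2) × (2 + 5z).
Ascending coefficients: a = [2, 1, 2], b = [2, 5]. c[0] = 2×2 = 4; c[1] = 2×5 + 1×2 = 12; c[2] = 1×5 + 2×2 = 9; c[3] = 2×5 = 10. Result coefficients: [4, 12, 9, 10] → 4 + 12z + 9z^2 + 10z^3

4 + 12z + 9z^2 + 10z^3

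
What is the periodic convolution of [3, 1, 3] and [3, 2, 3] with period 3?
Use y[k] = Σ_j f[j]·g[(k-j) mod 3]. y[0] = 3×3 + 1×3 + 3×2 = 18; y[1] = 3×2 + 1×3 + 3×3 = 18; y[2] = 3×3 + 1×2 + 3×3 = 20. Result: [18, 18, 20]

[18, 18, 20]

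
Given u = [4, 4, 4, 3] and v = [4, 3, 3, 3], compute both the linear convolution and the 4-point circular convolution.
Linear: y_lin[0] = 4×4 = 16; y_lin[1] = 4×3 + 4×4 = 28; y_lin[2] = 4×3 + 4×3 + 4×4 = 40; y_lin[3] = 4×3 + 4×3 + 4×3 + 3×4 = 48; y_lin[4] = 4×3 + 4×3 + 3×3 = 33; y_lin[5] = 4×3 + 3×3 = 21; y_lin[6] = 3×3 = 9 → [16, 28, 40, 48, 33, 21, 9]. Circular (length 4): y[0] = 4×4 + 4×3 + 4×3 + 3×3 = 49; y[1] = 4×3 + 4×4 + 4×3 + 3×3 = 49; y[2] = 4×3 + 4×3 + 4×4 + 3×3 = 49; y[3] = 4×3 + 4×3 + 4×3 + 3×4 = 48 → [49, 49, 49, 48]

Linear: [16, 28, 40, 48, 33, 21, 9], Circular: [49, 49, 49, 48]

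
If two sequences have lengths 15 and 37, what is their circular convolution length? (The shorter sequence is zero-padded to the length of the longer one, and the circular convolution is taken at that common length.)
Circular convolution (zero-padding the shorter input) has length max(m, n) = max(15, 37) = 37

37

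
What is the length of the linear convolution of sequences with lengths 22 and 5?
Linear/full convolution length: m + n - 1 = 22 + 5 - 1 = 26

26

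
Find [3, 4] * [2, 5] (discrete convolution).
y[0] = 3×2 = 6; y[1] = 3×5 + 4×2 = 23; y[2] = 4×5 = 20

[6, 23, 20]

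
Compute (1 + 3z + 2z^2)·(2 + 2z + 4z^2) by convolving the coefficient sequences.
Ascending coefficients: a = [1, 3, 2], b = [2, 2, 4]. c[0] = 1×2 = 2; c[1] = 1×2 + 3×2 = 8; c[2] = 1×4 + 3×2 + 2×2 = 14; c[3] = 3×4 + 2×2 = 16; c[4] = 2×4 = 8. Result coefficients: [2, 8, 14, 16, 8] → 2 + 8z + 14z^2 + 16z^3 + 8z^4

2 + 8z + 14z^2 + 16z^3 + 8z^4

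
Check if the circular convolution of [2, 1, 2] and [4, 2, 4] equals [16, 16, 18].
Recompute circular convolution of [2, 1, 2] and [4, 2, 4]: y[0] = 2×4 + 1×4 + 2×2 = 16; y[1] = 2×2 + 1×4 + 2×4 = 16; y[2] = 2×4 + 1×2 + 2×4 = 18 → [16, 16, 18]. Given [16, 16, 18] matches, so answer: Yes

Yes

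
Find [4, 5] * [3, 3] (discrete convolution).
y[0] = 4×3 = 12; y[1] = 4×3 + 5×3 = 27; y[2] = 5×3 = 15

[12, 27, 15]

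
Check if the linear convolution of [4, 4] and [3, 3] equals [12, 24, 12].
Recompute linear convolution of [4, 4] and [3, 3]: y[0] = 4×3 = 12; y[1] = 4×3 + 4×3 = 24; y[2] = 4×3 = 12 → [12, 24, 12]. Given [12, 24, 12] matches, so answer: Yes

Yes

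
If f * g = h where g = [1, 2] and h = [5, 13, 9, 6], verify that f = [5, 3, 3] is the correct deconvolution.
Forward-compute [5, 3, 3] * [1, 2]: h[0] = 5×1 = 5; h[1] = 5×2 + 3×1 = 13; h[2] = 3×2 + 3×1 = 9; h[3] = 3×2 = 6 → [5, 13, 9, 6]. Matches given h = [5, 13, 9, 6], so verified.

Verified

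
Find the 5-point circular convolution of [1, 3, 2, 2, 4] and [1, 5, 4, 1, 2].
Use y[k] = Σ_j x[j]·h[(k-j) mod 5]. y[0] = 1×1 + 3×2 + 2×1 + 2×4 + 4×5 = 37; y[1] = 1×5 + 3×1 + 2×2 + 2×1 + 4×4 = 30; y[2] = 1×4 + 3×5 + 2×1 + 2×2 + 4×1 = 29; y[3] = 1×1 + 3×4 + 2×5 + 2×1 + 4×2 = 33; y[4] = 1×2 + 3×1 + 2×4 + 2×5 + 4×1 = 27. Result: [37, 30, 29, 33, 27]

[37, 30, 29, 33, 27]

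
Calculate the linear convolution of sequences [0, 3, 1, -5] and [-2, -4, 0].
y[0] = 0×-2 = 0; y[1] = 0×-4 + 3×-2 = -6; y[2] = 0×0 + 3×-4 + 1×-2 = -14; y[3] = 3×0 + 1×-4 + -5×-2 = 6; y[4] = 1×0 + -5×-4 = 20; y[5] = -5×0 = 0

[0, -6, -14, 6, 20, 0]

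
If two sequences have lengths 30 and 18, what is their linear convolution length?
Linear/full convolution length: m + n - 1 = 30 + 18 - 1 = 47

47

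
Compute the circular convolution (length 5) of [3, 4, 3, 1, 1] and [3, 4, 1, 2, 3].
Use y[k] = Σ_j f[j]·g[(k-j) mod 5]. y[0] = 3×3 + 4×3 + 3×2 + 1×1 + 1×4 = 32; y[1] = 3×4 + 4×3 + 3×3 + 1×2 + 1×1 = 36; y[2] = 3×1 + 4×4 + 3×3 + 1×3 + 1×2 = 33; y[3] = 3×2 + 4×1 + 3×4 + 1×3 + 1×3 = 28; y[4] = 3×3 + 4×2 + 3×1 + 1×4 + 1×3 = 27. Result: [32, 36, 33, 28, 27]

[32, 36, 33, 28, 27]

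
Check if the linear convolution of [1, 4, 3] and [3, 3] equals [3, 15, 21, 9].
Recompute linear convolution of [1, 4, 3] and [3, 3]: y[0] = 1×3 = 3; y[1] = 1×3 + 4×3 = 15; y[2] = 4×3 + 3×3 = 21; y[3] = 3×3 = 9 → [3, 15, 21, 9]. Given [3, 15, 21, 9] matches, so answer: Yes

Yes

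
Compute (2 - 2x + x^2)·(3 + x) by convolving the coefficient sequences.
Ascending coefficients: a = [2, -2, 1], b = [3, 1]. c[0] = 2×3 = 6; c[1] = 2×1 + -2×3 = -4; c[2] = -2×1 + 1×3 = 1; c[3] = 1×1 = 1. Result coefficients: [6, -4, 1, 1] → 6 - 4x + x^2 + x^3

6 - 4x + x^2 + x^3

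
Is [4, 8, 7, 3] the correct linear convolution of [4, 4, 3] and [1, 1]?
Recompute linear convolution of [4, 4, 3] and [1, 1]: y[0] = 4×1 = 4; y[1] = 4×1 + 4×1 = 8; y[2] = 4×1 + 3×1 = 7; y[3] = 3×1 = 3 → [4, 8, 7, 3]. Given [4, 8, 7, 3] matches, so answer: Yes

Yes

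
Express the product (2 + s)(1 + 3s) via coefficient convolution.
Ascending coefficients: a = [2, 1], b = [1, 3]. c[0] = 2×1 = 2; c[1] = 2×3 + 1×1 = 7; c[2] = 1×3 = 3. Result coefficients: [2, 7, 3] → 2 + 7s + 3s^2

2 + 7s + 3s^2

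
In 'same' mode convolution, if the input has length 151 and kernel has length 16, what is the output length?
'Same' mode returns an output with the same length as the input: 151

151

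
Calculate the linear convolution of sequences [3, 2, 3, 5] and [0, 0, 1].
y[0] = 3×0 = 0; y[1] = 3×0 + 2×0 = 0; y[2] = 3×1 + 2×0 + 3×0 = 3; y[3] = 2×1 + 3×0 + 5×0 = 2; y[4] = 3×1 + 5×0 = 3; y[5] = 5×1 = 5

[0, 0, 3, 2, 3, 5]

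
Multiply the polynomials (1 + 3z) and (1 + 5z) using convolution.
Ascending coefficients: a = [1, 3], b = [1, 5]. c[0] = 1×1 = 1; c[1] = 1×5 + 3×1 = 8; c[2] = 3×5 = 15. Result coefficients: [1, 8, 15] → 1 + 8z + 15z^2

1 + 8z + 15z^2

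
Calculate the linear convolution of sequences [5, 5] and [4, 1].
y[0] = 5×4 = 20; y[1] = 5×1 + 5×4 = 25; y[2] = 5×1 = 5

[20, 25, 5]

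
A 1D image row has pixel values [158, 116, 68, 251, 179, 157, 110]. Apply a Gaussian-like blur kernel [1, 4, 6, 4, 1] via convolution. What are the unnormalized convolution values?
Convolve image row [158, 116, 68, 251, 179, 157, 110] with kernel [1, 4, 6, 4, 1]: y[0] = 158×1 = 158; y[1] = 158×4 + 116×1 = 748; y[2] = 158×6 + 116×4 + 68×1 = 1480; y[3] = 158×4 + 116×6 + 68×4 + 251×1 = 1851; y[4] = 158×1 + 116×4 + 68×6 + 251×4 + 179×1 = 2213; y[5] = 116×1 + 68×4 + 251×6 + 179×4 + 157×1 = 2767; y[6] = 68×1 + 251×4 + 179×6 + 157×4 + 110×1 = 2884; y[7] = 251×1 + 179×4 + 157×6 + 110×4 = 2349; y[8] = 179×1 + 157×4 + 110×6 = 1467; y[9] = 157×1 + 110×4 = 597; y[10] = 110×1 = 110 → [158, 748, 1480, 1851, 2213, 2767, 2884, 2349, 1467, 597, 110]. Normalization factor = sum(kernel) = 16.

[158, 748, 1480, 1851, 2213, 2767, 2884, 2349, 1467, 597, 110]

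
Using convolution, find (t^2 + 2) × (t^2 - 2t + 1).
Ascending coefficients: a = [2, 0, 1], b = [1, -2, 1]. c[0] = 2×1 = 2; c[1] = 2×-2 + 0×1 = -4; c[2] = 2×1 + 0×-2 + 1×1 = 3; c[3] = 0×1 + 1×-2 = -2; c[4] = 1×1 = 1. Result coefficients: [2, -4, 3, -2, 1] → t^4 - 2t^3 + 3t^2 - 4t + 2

t^4 - 2t^3 + 3t^2 - 4t + 2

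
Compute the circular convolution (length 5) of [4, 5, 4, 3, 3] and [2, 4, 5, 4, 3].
Use y[k] = Σ_j u[j]·v[(k-j) mod 5]. y[0] = 4×2 + 5×3 + 4×4 + 3×5 + 3×4 = 66; y[1] = 4×4 + 5×2 + 4×3 + 3×4 + 3×5 = 65; y[2] = 4×5 + 5×4 + 4×2 + 3×3 + 3×4 = 69; y[3] = 4×4 + 5×5 + 4×4 + 3×2 + 3×3 = 72; y[4] = 4×3 + 5×4 + 4×5 + 3×4 + 3×2 = 70. Result: [66, 65, 69, 72, 70]

[66, 65, 69, 72, 70]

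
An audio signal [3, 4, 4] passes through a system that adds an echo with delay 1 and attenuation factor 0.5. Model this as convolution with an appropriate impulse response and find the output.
Direct-path + delayed-attenuated-path model → impulse response h = [1, 0.5] (1 at lag 0, 0.5 at lag 1). Output y[n] = x[n] + 0.5·x[n - 1] (with x[n] = 0 outside 0..2): y[0] = 3 + 0.5×0 = 3; y[1] = 4 + 0.5×3 = 5.5; y[2] = 4 + 0.5×4 = 6.0; y[3] = 0 + 0.5×4 = 2.0. So y = [3, 5.5, 6.0, 2.0]

[3, 5.5, 6.0, 2.0]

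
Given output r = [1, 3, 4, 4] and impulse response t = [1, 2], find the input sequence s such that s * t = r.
Deconvolve r=[1, 3, 4, 4] by t=[1, 2]. Since t[0]=1, solve forward: s[0] = r[0] / 1 = 1; s[1] = (r[1] - 1×2) / 1 = 1; s[2] = (r[2] - 1×2) / 1 = 2. So s = [1, 1, 2]. Check by forward convolution: r[0] = 1×1 = 1; r[1] = 1×2 + 1×1 = 3; r[2] = 1×2 + 2×1 = 4; r[3] = 2×2 = 4

[1, 1, 2]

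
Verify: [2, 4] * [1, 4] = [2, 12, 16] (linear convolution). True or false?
Recompute linear convolution of [2, 4] and [1, 4]: y[0] = 2×1 = 2; y[1] = 2×4 + 4×1 = 12; y[2] = 4×4 = 16 → [2, 12, 16]. Given [2, 12, 16] matches, so answer: Yes

Yes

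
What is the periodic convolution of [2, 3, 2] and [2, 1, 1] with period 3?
Use y[k] = Σ_j a[j]·b[(k-j) mod 3]. y[0] = 2×2 + 3×1 + 2×1 = 9; y[1] = 2×1 + 3×2 + 2×1 = 10; y[2] = 2×1 + 3×1 + 2×2 = 9. Result: [9, 10, 9]

[9, 10, 9]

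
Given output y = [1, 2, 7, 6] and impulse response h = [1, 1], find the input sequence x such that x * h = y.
Deconvolve y=[1, 2, 7, 6] by h=[1, 1]. Since h[0]=1, solve forward: x[0] = y[0] / 1 = 1; x[1] = (y[1] - 1×1) / 1 = 1; x[2] = (y[2] - 1×1) / 1 = 6. So x = [1, 1, 6]. Check by forward convolution: y[0] = 1×1 = 1; y[1] = 1×1 + 1×1 = 2; y[2] = 1×1 + 6×1 = 7; y[3] = 6×1 = 6

[1, 1, 6]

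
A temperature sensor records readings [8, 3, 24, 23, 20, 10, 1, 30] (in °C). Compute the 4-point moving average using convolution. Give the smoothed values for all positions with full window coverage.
4-point moving average kernel = [1, 1, 1, 1]. Apply in 'valid' mode (full window coverage): avg[0] = (8 + 3 + 24 + 23) / 4 = 14.5; avg[1] = (3 + 24 + 23 + 20) / 4 = 17.5; avg[2] = (24 + 23 + 20 + 10) / 4 = 19.25; avg[3] = (23 + 20 + 10 + 1) / 4 = 13.5; avg[4] = (20 + 10 + 1 + 30) / 4 = 15.25. Smoothed values: [14.5, 17.5, 19.25, 13.5, 15.25]

[14.5, 17.5, 19.25, 13.5, 15.25]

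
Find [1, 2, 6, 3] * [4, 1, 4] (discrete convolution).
y[0] = 1×4 = 4; y[1] = 1×1 + 2×4 = 9; y[2] = 1×4 + 2×1 + 6×4 = 30; y[3] = 2×4 + 6×1 + 3×4 = 26; y[4] = 6×4 + 3×1 = 27; y[5] = 3×4 = 12

[4, 9, 30, 26, 27, 12]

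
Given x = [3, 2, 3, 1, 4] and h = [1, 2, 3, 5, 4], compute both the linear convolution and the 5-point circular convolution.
Linear: y_lin[0] = 3×1 = 3; y_lin[1] = 3×2 + 2×1 = 8; y_lin[2] = 3×3 + 2×2 + 3×1 = 16; y_lin[3] = 3×5 + 2×3 + 3×2 + 1×1 = 28; y_lin[4] = 3×4 + 2×5 + 3×3 + 1×2 + 4×1 = 37; y_lin[5] = 2×4 + 3×5 + 1×3 + 4×2 = 34; y_lin[6] = 3×4 + 1×5 + 4×3 = 29; y_lin[7] = 1×4 + 4×5 = 24; y_lin[8] = 4×4 = 16 → [3, 8, 16, 28, 37, 34, 29, 24, 16]. Circular (length 5): y[0] = 3×1 + 2×4 + 3×5 + 1×3 + 4×2 = 37; y[1] = 3×2 + 2×1 + 3×4 + 1×5 + 4×3 = 37; y[2] = 3×3 + 2×2 + 3×1 + 1×4 + 4×5 = 40; y[3] = 3×5 + 2×3 + 3×2 + 1×1 + 4×4 = 44; y[4] = 3×4 + 2×5 + 3×3 + 1×2 + 4×1 = 37 → [37, 37, 40, 44, 37]

Linear: [3, 8, 16, 28, 37, 34, 29, 24, 16], Circular: [37, 37, 40, 44, 37]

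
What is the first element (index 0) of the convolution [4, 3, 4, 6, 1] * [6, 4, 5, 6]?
Use y[k] = Σ_i a[i]·b[k-i] at k=0. y[0] = 4×6 = 24

24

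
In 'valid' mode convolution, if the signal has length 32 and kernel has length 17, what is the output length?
'Valid' mode counts only positions where the kernel fully overlaps the signal: m - n + 1 = 32 - 17 + 1 = 16

16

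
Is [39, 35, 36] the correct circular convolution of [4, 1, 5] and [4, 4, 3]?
Recompute circular convolution of [4, 1, 5] and [4, 4, 3]: y[0] = 4×4 + 1×3 + 5×4 = 39; y[1] = 4×4 + 1×4 + 5×3 = 35; y[2] = 4×3 + 1×4 + 5×4 = 36 → [39, 35, 36]. Given [39, 35, 36] matches, so answer: Yes

Yes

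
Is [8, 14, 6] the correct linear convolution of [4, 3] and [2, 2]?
Recompute linear convolution of [4, 3] and [2, 2]: y[0] = 4×2 = 8; y[1] = 4×2 + 3×2 = 14; y[2] = 3×2 = 6 → [8, 14, 6]. Given [8, 14, 6] matches, so answer: Yes

Yes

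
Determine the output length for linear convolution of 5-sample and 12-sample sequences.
Linear/full convolution length: m + n - 1 = 5 + 12 - 1 = 16

16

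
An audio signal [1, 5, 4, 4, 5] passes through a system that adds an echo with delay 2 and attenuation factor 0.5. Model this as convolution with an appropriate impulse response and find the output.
Direct-path + delayed-attenuated-path model → impulse response h = [1, 0, 0.5] (1 at lag 0, 0.5 at lag 2). Output y[n] = x[n] + 0.5·x[n - 2] (with x[n] = 0 outside 0..4): y[0] = 1 + 0.5×0 = 1; y[1] = 5 + 0.5×0 = 5; y[2] = 4 + 0.5×1 = 4.5; y[3] = 4 + 0.5×5 = 6.5; y[4] = 5 + 0.5×4 = 7.0; y[5] = 0 + 0.5×4 = 2.0; y[6] = 0 + 0.5×5 = 2.5. So y = [1, 5, 4.5, 6.5, 7.0, 2.0, 2.5]

[1, 5, 4.5, 6.5, 7.0, 2.0, 2.5]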